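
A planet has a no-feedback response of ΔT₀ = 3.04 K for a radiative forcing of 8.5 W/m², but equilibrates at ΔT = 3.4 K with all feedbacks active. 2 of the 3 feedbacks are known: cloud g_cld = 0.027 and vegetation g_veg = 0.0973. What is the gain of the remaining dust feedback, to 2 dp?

Amplification A = ΔT/ΔT₀ = 3.4/3.04 = 1.118.
Total gain g = 1 − 1/A = 1 − 1/1.118 = 0.1055.
Known gains sum to 0.027 + 0.0973 = 0.1243.
g_dust = 0.1055 − 0.1243 = -0.02.

-0.02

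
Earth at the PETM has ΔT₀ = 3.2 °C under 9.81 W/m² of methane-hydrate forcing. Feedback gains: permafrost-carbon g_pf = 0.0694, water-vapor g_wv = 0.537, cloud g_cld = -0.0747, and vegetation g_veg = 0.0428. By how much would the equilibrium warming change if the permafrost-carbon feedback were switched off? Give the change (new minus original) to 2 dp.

Original: g = 0.5745, ΔT = 3.2/(1−0.5745) = 7.5206 °C.
Without permafrost-carbon: g' = 0.5051, ΔT' = 3.2/(1−0.5051) = 6.4660 °C.
Change = 6.4660 − 7.5206 = -1.05 °C.

-1.05 °C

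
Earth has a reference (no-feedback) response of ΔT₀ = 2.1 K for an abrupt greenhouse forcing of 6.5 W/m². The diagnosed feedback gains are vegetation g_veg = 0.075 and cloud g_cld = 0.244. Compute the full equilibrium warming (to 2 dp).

Total gain g = 0.075 + 0.244 = 0.319.
Amplification A = 1/(1 − 0.319) = 1.468.
ΔT = 2.1 × 1.468 = 3.08 K.

3.08 K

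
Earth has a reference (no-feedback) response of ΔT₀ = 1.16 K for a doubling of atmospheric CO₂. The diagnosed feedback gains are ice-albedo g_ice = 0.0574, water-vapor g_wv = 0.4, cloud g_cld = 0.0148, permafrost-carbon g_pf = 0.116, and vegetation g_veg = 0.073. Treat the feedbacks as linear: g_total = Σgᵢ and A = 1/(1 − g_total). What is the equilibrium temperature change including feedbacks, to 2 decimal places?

3.42 K

Total gain g = 0.0574 + 0.4 + 0.0148 + 0.116 + 0.073 = 0.6612.
Amplification A = 1/(1 − 0.6612) = 2.952.
ΔT = 1.16 × 2.952 = 3.42 K.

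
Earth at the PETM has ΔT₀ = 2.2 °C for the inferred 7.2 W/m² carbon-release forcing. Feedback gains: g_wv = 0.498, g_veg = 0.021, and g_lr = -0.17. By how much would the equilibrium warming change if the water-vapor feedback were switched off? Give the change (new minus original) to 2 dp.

Original: g = 0.349, ΔT = 2.2/(1−0.349) = 3.3794 °C.
Without water-vapor: g' = -0.149, ΔT' = 2.2/(1+0.149) = 1.9147 °C.
Change = 1.9147 − 3.3794 = -1.46 °C.

-1.46 °C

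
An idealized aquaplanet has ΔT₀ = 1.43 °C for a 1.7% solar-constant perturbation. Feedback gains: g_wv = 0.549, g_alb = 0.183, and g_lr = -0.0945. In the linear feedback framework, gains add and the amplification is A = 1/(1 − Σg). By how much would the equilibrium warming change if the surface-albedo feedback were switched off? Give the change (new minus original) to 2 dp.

-1.32 °C

Original: g = 0.6375, ΔT = 1.43/(1−0.6375) = 3.9448 °C.
Without surface-albedo: g' = 0.4545, ΔT' = 1.43/(1−0.4545) = 2.6214 °C.
Change = 2.6214 − 3.9448 = -1.32 °C.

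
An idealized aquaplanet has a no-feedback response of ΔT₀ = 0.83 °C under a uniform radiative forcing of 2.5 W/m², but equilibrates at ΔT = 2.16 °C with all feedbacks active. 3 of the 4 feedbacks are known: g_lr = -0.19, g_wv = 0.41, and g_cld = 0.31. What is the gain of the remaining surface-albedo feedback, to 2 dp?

Amplification A = ΔT/ΔT₀ = 2.16/0.83 = 2.602.
Total gain g = 1 − 1/A = 1 − 1/2.602 = 0.6157.
Known gains sum to -0.19 + 0.41 + 0.31 = 0.53.
g_alb = 0.6157 − 0.53 = 0.09.

0.09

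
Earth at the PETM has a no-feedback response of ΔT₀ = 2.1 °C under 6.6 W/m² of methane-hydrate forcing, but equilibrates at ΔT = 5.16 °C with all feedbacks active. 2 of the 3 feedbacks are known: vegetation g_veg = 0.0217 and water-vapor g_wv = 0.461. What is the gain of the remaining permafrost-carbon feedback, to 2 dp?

Amplification A = ΔT/ΔT₀ = 5.16/2.1 = 2.457.
Total gain g = 1 − 1/A = 1 − 1/2.457 = 0.593.
Known gains sum to 0.0217 + 0.461 = 0.4827.
g_pf = 0.593 − 0.4827 = 0.11.

0.11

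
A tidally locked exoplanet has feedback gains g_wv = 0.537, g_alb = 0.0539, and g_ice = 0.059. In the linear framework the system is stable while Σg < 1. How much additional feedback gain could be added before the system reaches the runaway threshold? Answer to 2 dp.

0.35

Current total gain = 0.537 + 0.0539 + 0.059 = 0.6499.
Margin to runaway = 1 − 0.6499 = 0.35.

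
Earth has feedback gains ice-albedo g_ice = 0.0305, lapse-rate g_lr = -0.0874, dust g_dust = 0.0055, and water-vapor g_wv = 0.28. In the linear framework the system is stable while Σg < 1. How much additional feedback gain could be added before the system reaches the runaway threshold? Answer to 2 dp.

Current total gain = 0.0305 − 0.0874 + 0.0055 + 0.28 = 0.2286.
Margin to runaway = 1 − 0.2286 = 0.77.

0.77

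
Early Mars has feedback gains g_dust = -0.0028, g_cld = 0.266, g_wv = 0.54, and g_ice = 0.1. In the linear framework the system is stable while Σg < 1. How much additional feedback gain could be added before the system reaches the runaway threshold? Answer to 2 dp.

0.10

Current total gain = -0.0028 + 0.266 + 0.54 + 0.1 = 0.9032.
Margin to runaway = 1 − 0.9032 = 0.10.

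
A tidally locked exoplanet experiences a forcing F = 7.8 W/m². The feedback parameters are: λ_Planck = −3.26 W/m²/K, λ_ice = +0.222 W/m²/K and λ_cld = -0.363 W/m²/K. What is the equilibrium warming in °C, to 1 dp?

Net feedback parameter λ = (−3.26) + (+0.222) + (-0.363) = -3.401 W/m²/K.
ΔT = −F/λ = −7.8/(-3.401) = 2.3 °C.

2.3 °C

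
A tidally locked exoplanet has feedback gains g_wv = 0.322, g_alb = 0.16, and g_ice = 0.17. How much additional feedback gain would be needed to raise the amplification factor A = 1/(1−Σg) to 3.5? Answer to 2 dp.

Current total gain = 0.652.
Target gain for A = 3.5: g* = 1 − 1/3.5 = 0.7143.
Additional gain needed = 0.7143 − 0.652 = 0.06.

0.06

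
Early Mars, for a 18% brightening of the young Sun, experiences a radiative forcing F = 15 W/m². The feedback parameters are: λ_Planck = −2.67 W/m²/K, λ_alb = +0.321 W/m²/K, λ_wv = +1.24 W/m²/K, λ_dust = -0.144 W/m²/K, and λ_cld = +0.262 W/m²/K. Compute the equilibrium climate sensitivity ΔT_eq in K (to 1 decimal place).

15.1 K

Net feedback parameter λ = (−2.67) + (+0.321) + (+1.24) + (-0.144) + (+0.262) = -0.991 W/m²/K.
ΔT = −F/λ = −15/(-0.991) = 15.1 K.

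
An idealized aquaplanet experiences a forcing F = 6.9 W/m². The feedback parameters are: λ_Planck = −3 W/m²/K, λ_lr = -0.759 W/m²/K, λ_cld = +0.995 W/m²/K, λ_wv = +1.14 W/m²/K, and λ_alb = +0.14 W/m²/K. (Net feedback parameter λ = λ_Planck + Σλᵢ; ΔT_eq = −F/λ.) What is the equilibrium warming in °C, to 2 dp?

Net feedback parameter λ = (−3) + (-0.759) + (+0.995) + (+1.14) + (+0.14) = -1.484 W/m²/K.
ΔT = −F/λ = −6.9/(-1.484) = 4.65 °C.

4.65 °C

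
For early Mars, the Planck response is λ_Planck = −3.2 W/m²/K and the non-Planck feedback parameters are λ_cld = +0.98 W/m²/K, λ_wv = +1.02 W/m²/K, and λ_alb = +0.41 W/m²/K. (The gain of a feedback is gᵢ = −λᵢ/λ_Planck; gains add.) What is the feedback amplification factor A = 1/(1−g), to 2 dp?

4.05

Convert to gains: g_cld = 0.98/3.2 = 0.3062; g_wv = 1.02/3.2 = 0.3187; g_alb = 0.41/3.2 = 0.1281.
Total gain g = 0.753.
A = 1/(1 − 0.753) = 4.05.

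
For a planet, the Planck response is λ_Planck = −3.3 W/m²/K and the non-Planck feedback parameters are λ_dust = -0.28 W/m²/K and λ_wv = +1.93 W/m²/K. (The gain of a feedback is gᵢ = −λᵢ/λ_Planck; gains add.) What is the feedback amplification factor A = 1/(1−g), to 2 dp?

Convert to gains: g_dust = -0.28/3.3 = -0.08485; g_wv = 1.93/3.3 = 0.5848.
Total gain g = 0.49995.
A = 1/(1 − 0.49995) = 2.00.

2.00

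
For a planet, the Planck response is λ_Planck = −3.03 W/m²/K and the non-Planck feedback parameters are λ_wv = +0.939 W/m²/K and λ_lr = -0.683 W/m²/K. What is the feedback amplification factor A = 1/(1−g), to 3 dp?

1.092

Convert to gains: g_wv = 0.939/3.03 = 0.3099; g_lr = -0.683/3.03 = -0.2254.
Total gain g = 0.0845.
A = 1/(1 − 0.0845) = 1.092.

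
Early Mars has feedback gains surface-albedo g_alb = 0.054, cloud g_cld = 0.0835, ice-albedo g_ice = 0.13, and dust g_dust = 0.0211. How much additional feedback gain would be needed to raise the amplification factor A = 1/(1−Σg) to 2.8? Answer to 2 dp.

0.35

Current total gain = 0.2886.
Target gain for A = 2.8: g* = 1 − 1/2.8 = 0.6429.
Additional gain needed = 0.6429 − 0.2886 = 0.35.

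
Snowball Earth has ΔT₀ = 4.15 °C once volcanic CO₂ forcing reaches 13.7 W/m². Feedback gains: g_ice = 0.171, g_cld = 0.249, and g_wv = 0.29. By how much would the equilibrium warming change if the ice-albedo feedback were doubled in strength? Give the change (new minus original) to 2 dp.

20.56 °C

Original: g = 0.71, ΔT = 4.15/(1−0.71) = 14.3103 °C.
With doubled ice-albedo: g' = 0.881, ΔT' = 4.15/(1−0.881) = 34.8739 °C.
Change = 34.8739 − 14.3103 = 20.56 °C.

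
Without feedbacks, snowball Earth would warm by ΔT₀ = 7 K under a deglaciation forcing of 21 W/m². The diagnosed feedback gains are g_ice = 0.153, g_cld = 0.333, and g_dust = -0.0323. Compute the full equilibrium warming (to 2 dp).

12.81 K

Total gain g = 0.153 + 0.333 − 0.0323 = 0.4537.
Amplification A = 1/(1 − 0.4537) = 1.83.
ΔT = 7 × 1.83 = 12.81 K.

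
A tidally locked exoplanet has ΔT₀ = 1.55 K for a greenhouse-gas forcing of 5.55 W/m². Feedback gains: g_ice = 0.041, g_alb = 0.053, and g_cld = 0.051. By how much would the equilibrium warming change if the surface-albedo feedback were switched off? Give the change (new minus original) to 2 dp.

Original: g = 0.145, ΔT = 1.55/(1−0.145) = 1.8129 K.
Without surface-albedo: g' = 0.092, ΔT' = 1.55/(1−0.092) = 1.7070 K.
Change = 1.7070 − 1.8129 = -0.11 K.

-0.11 K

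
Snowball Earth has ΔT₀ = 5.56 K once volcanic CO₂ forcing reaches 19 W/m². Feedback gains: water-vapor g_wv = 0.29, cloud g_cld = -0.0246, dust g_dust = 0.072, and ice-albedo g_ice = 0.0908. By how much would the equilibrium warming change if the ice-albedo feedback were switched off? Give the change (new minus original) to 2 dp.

-1.33 K

Original: g = 0.4282, ΔT = 5.56/(1−0.4282) = 9.7237 K.
Without ice-albedo: g' = 0.3374, ΔT' = 5.56/(1−0.3374) = 8.3912 K.
Change = 8.3912 − 9.7237 = -1.33 K.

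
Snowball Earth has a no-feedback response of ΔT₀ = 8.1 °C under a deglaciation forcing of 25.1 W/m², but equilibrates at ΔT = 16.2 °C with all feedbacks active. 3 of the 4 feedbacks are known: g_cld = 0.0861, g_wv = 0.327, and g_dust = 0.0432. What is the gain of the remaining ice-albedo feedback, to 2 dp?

Amplification A = ΔT/ΔT₀ = 16.2/8.1 = 2.
Total gain g = 1 − 1/A = 1 − 1/2 = 0.5.
Known gains sum to 0.0861 + 0.327 + 0.0432 = 0.4563.
g_ice = 0.5 − 0.4563 = 0.04.

0.04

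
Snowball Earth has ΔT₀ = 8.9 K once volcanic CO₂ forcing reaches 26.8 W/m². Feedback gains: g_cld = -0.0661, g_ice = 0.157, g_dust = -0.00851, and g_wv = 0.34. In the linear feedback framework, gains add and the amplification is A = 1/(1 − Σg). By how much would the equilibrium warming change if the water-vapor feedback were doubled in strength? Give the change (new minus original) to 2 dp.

22.05 K

Original: g = 0.42239, ΔT = 8.9/(1−0.42239) = 15.4083 K.
With doubled water-vapor: g' = 0.76239, ΔT' = 8.9/(1−0.76239) = 37.4563 K.
Change = 37.4563 − 15.4083 = 22.05 K.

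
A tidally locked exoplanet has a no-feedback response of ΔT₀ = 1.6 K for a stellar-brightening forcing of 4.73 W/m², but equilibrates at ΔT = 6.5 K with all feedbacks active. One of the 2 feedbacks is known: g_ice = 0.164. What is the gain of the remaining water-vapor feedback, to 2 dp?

0.59

Amplification A = ΔT/ΔT₀ = 6.5/1.6 = 4.062.
Total gain g = 1 − 1/A = 1 − 1/4.062 = 0.7538.
The known gain is 0.164.
g_wv = 0.7538 − 0.164 = 0.59.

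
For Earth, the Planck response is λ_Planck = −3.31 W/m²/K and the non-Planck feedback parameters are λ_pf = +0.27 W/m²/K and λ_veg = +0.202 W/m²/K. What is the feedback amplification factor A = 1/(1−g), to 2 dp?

1.17

Convert to gains: g_pf = 0.27/3.31 = 0.08157; g_veg = 0.202/3.31 = 0.06103.
Total gain g = 0.1426.
A = 1/(1 − 0.1426) = 1.17.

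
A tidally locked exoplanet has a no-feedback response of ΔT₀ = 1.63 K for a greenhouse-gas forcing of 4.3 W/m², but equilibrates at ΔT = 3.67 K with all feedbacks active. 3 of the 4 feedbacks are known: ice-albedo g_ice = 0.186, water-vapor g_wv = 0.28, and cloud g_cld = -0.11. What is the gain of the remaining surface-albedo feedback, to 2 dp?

0.20

Amplification A = ΔT/ΔT₀ = 3.67/1.63 = 2.252.
Total gain g = 1 − 1/A = 1 − 1/2.252 = 0.556.
Known gains sum to 0.186 + 0.28 − 0.11 = 0.356.
g_alb = 0.556 − 0.356 = 0.20.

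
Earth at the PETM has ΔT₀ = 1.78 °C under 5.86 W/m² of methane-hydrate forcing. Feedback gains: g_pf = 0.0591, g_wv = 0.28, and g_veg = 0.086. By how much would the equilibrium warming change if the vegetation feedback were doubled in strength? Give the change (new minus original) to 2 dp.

Original: g = 0.4251, ΔT = 1.78/(1−0.4251) = 3.0962 °C.
With doubled vegetation: g' = 0.5111, ΔT' = 1.78/(1−0.5111) = 3.6408 °C.
Change = 3.6408 − 3.0962 = 0.54 °C.

0.54 °C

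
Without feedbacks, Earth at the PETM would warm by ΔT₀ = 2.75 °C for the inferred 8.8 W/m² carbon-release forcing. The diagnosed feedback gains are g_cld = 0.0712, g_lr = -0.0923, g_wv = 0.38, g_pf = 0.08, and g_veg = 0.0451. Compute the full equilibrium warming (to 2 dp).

Total gain g = 0.0712 − 0.0923 + 0.38 + 0.08 + 0.0451 = 0.484.
Amplification A = 1/(1 − 0.484) = 1.938.
ΔT = 2.75 × 1.938 = 5.33 °C.

5.33 °C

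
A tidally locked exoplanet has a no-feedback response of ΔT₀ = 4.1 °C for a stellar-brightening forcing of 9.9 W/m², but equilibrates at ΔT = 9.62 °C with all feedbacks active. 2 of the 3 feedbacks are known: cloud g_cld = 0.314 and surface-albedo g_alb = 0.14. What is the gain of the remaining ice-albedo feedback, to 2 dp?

Amplification A = ΔT/ΔT₀ = 9.62/4.1 = 2.346.
Total gain g = 1 − 1/A = 1 − 1/2.346 = 0.5737.
Known gains sum to 0.314 + 0.14 = 0.454.
g_ice = 0.5737 − 0.454 = 0.12.

0.12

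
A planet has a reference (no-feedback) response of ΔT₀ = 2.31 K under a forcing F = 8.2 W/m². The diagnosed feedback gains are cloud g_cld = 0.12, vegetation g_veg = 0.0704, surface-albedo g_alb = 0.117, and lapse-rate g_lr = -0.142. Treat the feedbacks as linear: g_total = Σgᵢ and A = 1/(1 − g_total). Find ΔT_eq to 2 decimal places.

Total gain g = 0.12 + 0.0704 + 0.117 − 0.142 = 0.1654.
Amplification A = 1/(1 − 0.1654) = 1.198.
ΔT = 2.31 × 1.198 = 2.77 K.

2.77 K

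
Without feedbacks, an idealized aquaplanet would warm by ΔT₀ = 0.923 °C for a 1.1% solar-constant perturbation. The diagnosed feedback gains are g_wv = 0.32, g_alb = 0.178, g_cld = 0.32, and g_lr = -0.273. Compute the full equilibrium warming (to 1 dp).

Total gain g = 0.32 + 0.178 + 0.32 − 0.273 = 0.545.
Amplification A = 1/(1 − 0.545) = 2.198.
ΔT = 0.923 × 2.198 = 2.0 °C.

2.0 °C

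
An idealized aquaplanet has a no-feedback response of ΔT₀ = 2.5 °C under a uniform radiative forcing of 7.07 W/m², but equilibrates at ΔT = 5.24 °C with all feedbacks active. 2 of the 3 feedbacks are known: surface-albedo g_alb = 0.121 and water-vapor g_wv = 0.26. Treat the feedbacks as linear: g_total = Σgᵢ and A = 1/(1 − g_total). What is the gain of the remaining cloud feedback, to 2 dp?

Amplification A = ΔT/ΔT₀ = 5.24/2.5 = 2.096.
Total gain g = 1 − 1/A = 1 − 1/2.096 = 0.5229.
Known gains sum to 0.121 + 0.26 = 0.381.
g_cld = 0.5229 − 0.381 = 0.14.

0.14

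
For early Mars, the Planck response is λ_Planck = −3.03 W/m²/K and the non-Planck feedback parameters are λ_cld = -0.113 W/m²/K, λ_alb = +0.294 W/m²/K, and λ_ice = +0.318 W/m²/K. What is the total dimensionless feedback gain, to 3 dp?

Convert to gains: g_cld = -0.113/3.03 = -0.03729; g_alb = 0.294/3.03 = 0.09703; g_ice = 0.318/3.03 = 0.105.
Total gain g = 0.16474.

0.165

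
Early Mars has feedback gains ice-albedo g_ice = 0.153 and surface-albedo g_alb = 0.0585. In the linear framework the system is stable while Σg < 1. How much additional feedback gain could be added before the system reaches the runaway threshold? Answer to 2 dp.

0.79

Current total gain = 0.153 + 0.0585 = 0.2115.
Margin to runaway = 1 − 0.2115 = 0.79.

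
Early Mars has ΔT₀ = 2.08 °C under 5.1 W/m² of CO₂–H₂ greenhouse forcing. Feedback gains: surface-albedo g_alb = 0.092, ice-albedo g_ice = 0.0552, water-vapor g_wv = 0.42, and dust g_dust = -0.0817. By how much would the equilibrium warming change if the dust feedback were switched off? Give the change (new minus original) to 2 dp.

Original: g = 0.4855, ΔT = 2.08/(1−0.4855) = 4.0428 °C.
Without dust: g' = 0.5672, ΔT' = 2.08/(1−0.5672) = 4.8059 °C.
Change = 4.8059 − 4.0428 = 0.76 °C.

0.76 °C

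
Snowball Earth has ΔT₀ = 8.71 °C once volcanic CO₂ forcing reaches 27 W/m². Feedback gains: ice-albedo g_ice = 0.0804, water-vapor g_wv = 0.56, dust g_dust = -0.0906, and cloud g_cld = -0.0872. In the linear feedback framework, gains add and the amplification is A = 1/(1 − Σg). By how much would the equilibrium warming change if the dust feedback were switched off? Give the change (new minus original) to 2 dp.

Original: g = 0.4626, ΔT = 8.71/(1−0.4626) = 16.2077 °C.
Without dust: g' = 0.5532, ΔT' = 8.71/(1−0.5532) = 19.4942 °C.
Change = 19.4942 − 16.2077 = 3.29 °C.

3.29 °C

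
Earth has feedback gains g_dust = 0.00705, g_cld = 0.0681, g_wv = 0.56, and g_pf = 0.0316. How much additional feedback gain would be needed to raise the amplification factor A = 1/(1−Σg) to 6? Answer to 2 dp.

0.17

Current total gain = 0.66675.
Target gain for A = 6: g* = 1 − 1/6 = 0.8333.
Additional gain needed = 0.8333 − 0.66675 = 0.17.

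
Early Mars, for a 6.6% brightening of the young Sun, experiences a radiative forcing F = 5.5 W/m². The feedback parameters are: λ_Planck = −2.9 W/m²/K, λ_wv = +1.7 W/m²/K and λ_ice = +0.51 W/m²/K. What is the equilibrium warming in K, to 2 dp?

Net feedback parameter λ = (−2.9) + (+1.7) + (+0.51) = -0.69 W/m²/K.
ΔT = −F/λ = −5.5/(-0.69) = 7.97 K.

7.97 K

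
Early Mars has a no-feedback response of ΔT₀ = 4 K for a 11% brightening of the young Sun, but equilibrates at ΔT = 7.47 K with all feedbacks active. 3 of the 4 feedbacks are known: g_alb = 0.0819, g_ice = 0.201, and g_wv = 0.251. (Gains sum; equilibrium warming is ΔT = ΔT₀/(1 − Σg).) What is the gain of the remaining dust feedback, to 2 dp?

Amplification A = ΔT/ΔT₀ = 7.47/4 = 1.867.
Total gain g = 1 − 1/A = 1 − 1/1.867 = 0.4644.
Known gains sum to 0.0819 + 0.201 + 0.251 = 0.5339.
g_dust = 0.4644 − 0.5339 = -0.07.

-0.07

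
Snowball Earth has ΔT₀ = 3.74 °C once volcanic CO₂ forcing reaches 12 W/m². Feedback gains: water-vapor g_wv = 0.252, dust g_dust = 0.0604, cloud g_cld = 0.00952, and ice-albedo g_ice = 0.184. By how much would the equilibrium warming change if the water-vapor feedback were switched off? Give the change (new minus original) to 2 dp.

-2.56 °C

Original: g = 0.50592, ΔT = 3.74/(1−0.50592) = 7.5696 °C.
Without water-vapor: g' = 0.25392, ΔT' = 3.74/(1−0.25392) = 5.0129 °C.
Change = 5.0129 − 7.5696 = -2.56 °C.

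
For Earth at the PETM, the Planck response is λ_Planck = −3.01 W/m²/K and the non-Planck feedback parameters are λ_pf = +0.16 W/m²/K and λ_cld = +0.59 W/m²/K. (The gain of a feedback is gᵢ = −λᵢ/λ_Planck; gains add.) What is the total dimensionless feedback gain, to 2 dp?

Convert to gains: g_pf = 0.16/3.01 = 0.05316; g_cld = 0.59/3.01 = 0.196.
Total gain g = 0.24916.

0.25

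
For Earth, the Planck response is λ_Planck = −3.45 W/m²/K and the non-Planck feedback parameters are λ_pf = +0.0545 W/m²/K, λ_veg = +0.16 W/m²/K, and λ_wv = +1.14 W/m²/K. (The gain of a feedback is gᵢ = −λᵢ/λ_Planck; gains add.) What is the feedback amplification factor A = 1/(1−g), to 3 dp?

Convert to gains: g_pf = 0.0545/3.45 = 0.0158; g_veg = 0.16/3.45 = 0.04638; g_wv = 1.14/3.45 = 0.3304.
Total gain g = 0.39258.
A = 1/(1 − 0.39258) = 1.646.

1.646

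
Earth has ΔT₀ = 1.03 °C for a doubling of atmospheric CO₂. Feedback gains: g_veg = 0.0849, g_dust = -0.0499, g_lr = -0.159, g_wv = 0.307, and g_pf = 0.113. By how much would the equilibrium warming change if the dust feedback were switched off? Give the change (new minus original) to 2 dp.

Original: g = 0.296, ΔT = 1.03/(1−0.296) = 1.4631 °C.
Without dust: g' = 0.3459, ΔT' = 1.03/(1−0.3459) = 1.5747 °C.
Change = 1.5747 − 1.4631 = 0.11 °C.

0.11 °C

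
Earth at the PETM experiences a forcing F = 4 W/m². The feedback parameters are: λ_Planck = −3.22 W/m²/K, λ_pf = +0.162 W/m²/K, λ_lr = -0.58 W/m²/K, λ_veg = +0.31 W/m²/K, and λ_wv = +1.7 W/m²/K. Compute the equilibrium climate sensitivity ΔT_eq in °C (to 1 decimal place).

Net feedback parameter λ = (−3.22) + (+0.162) + (-0.58) + (+0.31) + (+1.7) = -1.628 W/m²/K.
ΔT = −F/λ = −4/(-1.628) = 2.5 °C.

2.5 °C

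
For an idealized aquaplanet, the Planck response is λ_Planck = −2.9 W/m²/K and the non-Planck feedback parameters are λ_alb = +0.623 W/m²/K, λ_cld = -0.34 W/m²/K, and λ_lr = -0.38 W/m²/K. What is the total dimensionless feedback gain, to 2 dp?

-0.03

Convert to gains: g_alb = 0.623/2.9 = 0.2148; g_cld = -0.34/2.9 = -0.1172; g_lr = -0.38/2.9 = -0.131.
Total gain g = -0.0334.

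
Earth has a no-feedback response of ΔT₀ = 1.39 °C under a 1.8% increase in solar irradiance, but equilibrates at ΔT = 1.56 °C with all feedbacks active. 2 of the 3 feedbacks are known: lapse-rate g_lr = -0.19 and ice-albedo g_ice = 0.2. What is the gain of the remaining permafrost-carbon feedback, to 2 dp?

0.10

Amplification A = ΔT/ΔT₀ = 1.56/1.39 = 1.122.
Total gain g = 1 − 1/A = 1 − 1/1.122 = 0.1087.
Known gains sum to -0.19 + 0.2 = 0.01.
g_pf = 0.1087 − 0.01 = 0.10.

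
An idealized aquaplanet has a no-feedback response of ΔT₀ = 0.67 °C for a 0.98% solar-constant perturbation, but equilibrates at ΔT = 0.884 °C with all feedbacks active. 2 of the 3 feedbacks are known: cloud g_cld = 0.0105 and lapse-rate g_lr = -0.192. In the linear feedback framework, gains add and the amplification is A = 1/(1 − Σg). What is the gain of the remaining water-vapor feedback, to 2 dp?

0.42

Amplification A = ΔT/ΔT₀ = 0.884/0.67 = 1.319.
Total gain g = 1 − 1/A = 1 − 1/1.319 = 0.2418.
Known gains sum to 0.0105 − 0.192 = -0.1815.
g_wv = 0.2418 + 0.1815 = 0.42.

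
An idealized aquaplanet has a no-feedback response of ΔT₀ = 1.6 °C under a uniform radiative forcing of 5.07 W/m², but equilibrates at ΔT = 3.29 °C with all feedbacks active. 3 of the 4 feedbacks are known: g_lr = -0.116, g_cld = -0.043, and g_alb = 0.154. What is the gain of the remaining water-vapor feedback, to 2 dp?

Amplification A = ΔT/ΔT₀ = 3.29/1.6 = 2.056.
Total gain g = 1 − 1/A = 1 − 1/2.056 = 0.5136.
Known gains sum to -0.116 − 0.043 + 0.154 = -0.005.
g_wv = 0.5136 + 0.005 = 0.52.

0.52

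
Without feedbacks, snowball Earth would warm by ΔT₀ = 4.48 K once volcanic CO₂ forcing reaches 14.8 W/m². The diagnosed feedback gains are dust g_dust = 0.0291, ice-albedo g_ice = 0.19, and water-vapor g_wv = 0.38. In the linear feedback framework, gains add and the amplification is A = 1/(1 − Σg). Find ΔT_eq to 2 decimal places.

Total gain g = 0.0291 + 0.19 + 0.38 = 0.5991.
Amplification A = 1/(1 − 0.5991) = 2.494.
ΔT = 4.48 × 2.494 = 11.17 K.

11.17 K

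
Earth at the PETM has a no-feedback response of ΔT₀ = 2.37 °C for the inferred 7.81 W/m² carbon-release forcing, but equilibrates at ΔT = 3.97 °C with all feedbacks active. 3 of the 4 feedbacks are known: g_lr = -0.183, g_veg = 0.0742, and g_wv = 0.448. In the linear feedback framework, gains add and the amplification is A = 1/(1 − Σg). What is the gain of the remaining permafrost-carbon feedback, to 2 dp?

0.06

Amplification A = ΔT/ΔT₀ = 3.97/2.37 = 1.675.
Total gain g = 1 − 1/A = 1 − 1/1.675 = 0.403.
Known gains sum to -0.183 + 0.0742 + 0.448 = 0.3392.
g_pf = 0.403 − 0.3392 = 0.06.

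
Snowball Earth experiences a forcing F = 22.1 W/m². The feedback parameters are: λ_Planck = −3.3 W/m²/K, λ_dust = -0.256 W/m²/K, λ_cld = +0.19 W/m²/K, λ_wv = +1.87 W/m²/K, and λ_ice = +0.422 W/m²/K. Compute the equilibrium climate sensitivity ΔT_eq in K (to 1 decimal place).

Net feedback parameter λ = (−3.3) + (-0.256) + (+0.19) + (+1.87) + (+0.422) = -1.074 W/m²/K.
ΔT = −F/λ = −22.1/(-1.074) = 20.6 K.

20.6 K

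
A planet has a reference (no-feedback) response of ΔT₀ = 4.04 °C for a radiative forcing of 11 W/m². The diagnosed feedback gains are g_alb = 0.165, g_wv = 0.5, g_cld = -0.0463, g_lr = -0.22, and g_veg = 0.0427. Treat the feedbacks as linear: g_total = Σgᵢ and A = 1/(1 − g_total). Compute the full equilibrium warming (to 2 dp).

Total gain g = 0.165 + 0.5 − 0.0463 − 0.22 + 0.0427 = 0.4414.
Amplification A = 1/(1 − 0.4414) = 1.79.
ΔT = 4.04 × 1.79 = 7.23 °C.

7.23 °C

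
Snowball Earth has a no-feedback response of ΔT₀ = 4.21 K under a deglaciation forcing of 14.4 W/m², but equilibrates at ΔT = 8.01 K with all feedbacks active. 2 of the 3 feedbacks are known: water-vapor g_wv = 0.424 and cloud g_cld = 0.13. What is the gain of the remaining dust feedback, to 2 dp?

-0.08

Amplification A = ΔT/ΔT₀ = 8.01/4.21 = 1.903.
Total gain g = 1 − 1/A = 1 − 1/1.903 = 0.4745.
Known gains sum to 0.424 + 0.13 = 0.554.
g_dust = 0.4745 − 0.554 = -0.08.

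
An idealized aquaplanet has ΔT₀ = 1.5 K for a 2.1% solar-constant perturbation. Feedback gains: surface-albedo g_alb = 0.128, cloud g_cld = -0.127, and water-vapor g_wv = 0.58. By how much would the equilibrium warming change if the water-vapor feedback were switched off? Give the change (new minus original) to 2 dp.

Original: g = 0.581, ΔT = 1.5/(1−0.581) = 3.5800 K.
Without water-vapor: g' = 0.001, ΔT' = 1.5/(1−0.001) = 1.5015 K.
Change = 1.5015 − 3.5800 = -2.08 K.

-2.08 K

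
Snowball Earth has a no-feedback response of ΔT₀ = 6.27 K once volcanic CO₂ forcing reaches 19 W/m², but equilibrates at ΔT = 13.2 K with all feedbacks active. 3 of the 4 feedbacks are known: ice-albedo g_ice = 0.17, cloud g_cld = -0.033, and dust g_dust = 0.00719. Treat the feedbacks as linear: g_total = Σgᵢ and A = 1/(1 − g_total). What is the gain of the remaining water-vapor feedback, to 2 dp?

0.38

Amplification A = ΔT/ΔT₀ = 13.2/6.27 = 2.105.
Total gain g = 1 − 1/A = 1 − 1/2.105 = 0.5249.
Known gains sum to 0.17 − 0.033 + 0.00719 = 0.14419.
g_wv = 0.5249 − 0.14419 = 0.38.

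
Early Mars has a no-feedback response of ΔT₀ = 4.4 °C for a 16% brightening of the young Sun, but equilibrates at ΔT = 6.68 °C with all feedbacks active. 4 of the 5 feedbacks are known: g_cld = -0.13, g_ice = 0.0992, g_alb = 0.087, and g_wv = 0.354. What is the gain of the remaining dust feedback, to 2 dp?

-0.07

Amplification A = ΔT/ΔT₀ = 6.68/4.4 = 1.518.
Total gain g = 1 − 1/A = 1 − 1/1.518 = 0.3412.
Known gains sum to -0.13 + 0.0992 + 0.087 + 0.354 = 0.4102.
g_dust = 0.3412 − 0.4102 = -0.07.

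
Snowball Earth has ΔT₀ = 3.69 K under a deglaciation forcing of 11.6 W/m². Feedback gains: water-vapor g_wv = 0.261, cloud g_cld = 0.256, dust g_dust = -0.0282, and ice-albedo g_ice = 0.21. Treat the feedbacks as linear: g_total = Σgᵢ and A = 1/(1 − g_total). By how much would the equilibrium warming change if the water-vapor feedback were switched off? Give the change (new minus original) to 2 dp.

-5.69 K

Original: g = 0.6988, ΔT = 3.69/(1−0.6988) = 12.2510 K.
Without water-vapor: g' = 0.4378, ΔT' = 3.69/(1−0.4378) = 6.5635 K.
Change = 6.5635 − 12.2510 = -5.69 K.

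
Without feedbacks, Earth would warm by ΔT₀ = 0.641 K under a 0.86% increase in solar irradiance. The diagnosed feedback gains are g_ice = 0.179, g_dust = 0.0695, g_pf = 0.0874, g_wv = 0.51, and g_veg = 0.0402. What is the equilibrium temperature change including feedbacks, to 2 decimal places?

Total gain g = 0.179 + 0.0695 + 0.0874 + 0.51 + 0.0402 = 0.8861.
Amplification A = 1/(1 − 0.8861) = 8.78.
ΔT = 0.641 × 8.78 = 5.63 K.

5.63 K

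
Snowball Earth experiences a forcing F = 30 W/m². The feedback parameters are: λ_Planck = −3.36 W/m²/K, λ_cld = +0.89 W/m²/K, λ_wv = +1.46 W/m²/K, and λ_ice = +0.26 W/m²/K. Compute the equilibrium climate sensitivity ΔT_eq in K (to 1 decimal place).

Net feedback parameter λ = (−3.36) + (+0.89) + (+1.46) + (+0.26) = -0.75 W/m²/K.
ΔT = −F/λ = −30/(-0.75) = 40.0 K.

40.0 K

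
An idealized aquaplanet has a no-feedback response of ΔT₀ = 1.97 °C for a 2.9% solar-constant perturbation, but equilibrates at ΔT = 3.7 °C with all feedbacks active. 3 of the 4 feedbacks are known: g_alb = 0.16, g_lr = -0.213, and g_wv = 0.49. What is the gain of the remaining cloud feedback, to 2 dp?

0.03

Amplification A = ΔT/ΔT₀ = 3.7/1.97 = 1.878.
Total gain g = 1 − 1/A = 1 − 1/1.878 = 0.4675.
Known gains sum to 0.16 − 0.213 + 0.49 = 0.437.
g_cld = 0.4675 − 0.437 = 0.03.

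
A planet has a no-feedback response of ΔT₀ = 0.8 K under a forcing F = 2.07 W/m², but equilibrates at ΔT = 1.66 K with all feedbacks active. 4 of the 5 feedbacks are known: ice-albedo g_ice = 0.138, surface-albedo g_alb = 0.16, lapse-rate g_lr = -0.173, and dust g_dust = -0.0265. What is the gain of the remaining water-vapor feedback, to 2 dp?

Amplification A = ΔT/ΔT₀ = 1.66/0.8 = 2.075.
Total gain g = 1 − 1/A = 1 − 1/2.075 = 0.5181.
Known gains sum to 0.138 + 0.16 − 0.173 − 0.0265 = 0.0985.
g_wv = 0.5181 − 0.0985 = 0.42.

0.42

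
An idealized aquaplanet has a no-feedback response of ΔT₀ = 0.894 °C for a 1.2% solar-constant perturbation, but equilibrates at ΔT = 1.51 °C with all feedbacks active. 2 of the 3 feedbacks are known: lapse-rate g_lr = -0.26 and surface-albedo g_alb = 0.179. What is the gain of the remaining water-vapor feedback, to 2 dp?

0.49

Amplification A = ΔT/ΔT₀ = 1.51/0.894 = 1.689.
Total gain g = 1 − 1/A = 1 − 1/1.689 = 0.4079.
Known gains sum to -0.26 + 0.179 = -0.081.
g_wv = 0.4079 + 0.081 = 0.49.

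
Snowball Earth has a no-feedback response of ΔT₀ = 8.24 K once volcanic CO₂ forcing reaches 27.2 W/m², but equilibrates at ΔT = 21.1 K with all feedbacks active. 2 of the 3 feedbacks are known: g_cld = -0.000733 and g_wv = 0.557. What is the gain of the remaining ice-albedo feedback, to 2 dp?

0.05

Amplification A = ΔT/ΔT₀ = 21.1/8.24 = 2.561.
Total gain g = 1 − 1/A = 1 − 1/2.561 = 0.6095.
Known gains sum to -0.000733 + 0.557 = 0.556267.
g_ice = 0.6095 − 0.556267 = 0.05.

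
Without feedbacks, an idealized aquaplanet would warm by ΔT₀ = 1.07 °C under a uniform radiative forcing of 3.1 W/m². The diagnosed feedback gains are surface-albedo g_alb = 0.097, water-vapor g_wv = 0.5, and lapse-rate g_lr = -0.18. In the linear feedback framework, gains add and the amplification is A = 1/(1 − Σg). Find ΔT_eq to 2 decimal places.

1.84 °C

Total gain g = 0.097 + 0.5 − 0.18 = 0.417.
Amplification A = 1/(1 − 0.417) = 1.715.
ΔT = 1.07 × 1.715 = 1.84 °C.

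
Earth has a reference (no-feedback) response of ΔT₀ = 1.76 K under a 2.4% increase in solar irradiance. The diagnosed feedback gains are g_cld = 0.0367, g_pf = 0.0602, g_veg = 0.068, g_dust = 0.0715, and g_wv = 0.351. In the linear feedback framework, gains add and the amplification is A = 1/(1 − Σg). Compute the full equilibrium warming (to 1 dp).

4.3 K

Total gain g = 0.0367 + 0.0602 + 0.068 + 0.0715 + 0.351 = 0.5874.
Amplification A = 1/(1 − 0.5874) = 2.424.
ΔT = 1.76 × 2.424 = 4.3 K.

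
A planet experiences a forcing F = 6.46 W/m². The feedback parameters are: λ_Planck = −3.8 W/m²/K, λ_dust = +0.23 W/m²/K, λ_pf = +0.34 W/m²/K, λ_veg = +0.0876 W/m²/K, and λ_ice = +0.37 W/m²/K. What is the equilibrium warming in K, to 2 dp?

Net feedback parameter λ = (−3.8) + (+0.23) + (+0.34) + (+0.0876) + (+0.37) = -2.7724 W/m²/K.
ΔT = −F/λ = −6.46/(-2.7724) = 2.33 K.

2.33 K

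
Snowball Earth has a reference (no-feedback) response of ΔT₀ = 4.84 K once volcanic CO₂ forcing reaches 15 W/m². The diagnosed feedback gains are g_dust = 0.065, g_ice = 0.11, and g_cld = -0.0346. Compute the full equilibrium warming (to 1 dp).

5.6 K

Total gain g = 0.065 + 0.11 − 0.0346 = 0.1404.
Amplification A = 1/(1 − 0.1404) = 1.163.
ΔT = 4.84 × 1.163 = 5.6 K.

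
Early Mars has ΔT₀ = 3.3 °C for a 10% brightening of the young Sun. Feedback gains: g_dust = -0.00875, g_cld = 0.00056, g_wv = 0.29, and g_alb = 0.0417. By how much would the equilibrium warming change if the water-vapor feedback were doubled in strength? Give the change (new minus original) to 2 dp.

Original: g = 0.32351, ΔT = 3.3/(1−0.32351) = 4.8781 °C.
With doubled water-vapor: g' = 0.61351, ΔT' = 3.3/(1−0.61351) = 8.5384 °C.
Change = 8.5384 − 4.8781 = 3.66 °C.

3.66 °C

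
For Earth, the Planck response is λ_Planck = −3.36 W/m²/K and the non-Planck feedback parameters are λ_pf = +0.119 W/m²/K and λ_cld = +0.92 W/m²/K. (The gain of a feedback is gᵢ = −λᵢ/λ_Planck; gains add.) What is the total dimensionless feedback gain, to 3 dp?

Convert to gains: g_pf = 0.119/3.36 = 0.03542; g_cld = 0.92/3.36 = 0.2738.
Total gain g = 0.30922.

0.309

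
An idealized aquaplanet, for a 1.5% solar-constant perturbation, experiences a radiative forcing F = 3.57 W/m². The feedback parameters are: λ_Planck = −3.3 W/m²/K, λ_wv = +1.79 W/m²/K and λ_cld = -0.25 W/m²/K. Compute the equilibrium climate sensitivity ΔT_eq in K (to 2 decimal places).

2.03 K

Net feedback parameter λ = (−3.3) + (+1.79) + (-0.25) = -1.76 W/m²/K.
ΔT = −F/λ = −3.57/(-1.76) = 2.03 K.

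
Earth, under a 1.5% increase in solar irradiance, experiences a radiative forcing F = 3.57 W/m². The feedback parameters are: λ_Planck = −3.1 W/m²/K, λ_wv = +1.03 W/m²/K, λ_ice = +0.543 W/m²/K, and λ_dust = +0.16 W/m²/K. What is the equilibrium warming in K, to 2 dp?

2.61 K

Net feedback parameter λ = (−3.1) + (+1.03) + (+0.543) + (+0.16) = -1.367 W/m²/K.
ΔT = −F/λ = −3.57/(-1.367) = 2.61 K.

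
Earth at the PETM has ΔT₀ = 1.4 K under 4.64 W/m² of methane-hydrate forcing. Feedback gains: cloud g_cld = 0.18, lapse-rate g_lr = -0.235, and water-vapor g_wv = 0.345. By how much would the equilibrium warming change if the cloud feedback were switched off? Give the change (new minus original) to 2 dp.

-0.40 K

Original: g = 0.29, ΔT = 1.4/(1−0.29) = 1.9718 K.
Without cloud: g' = 0.11, ΔT' = 1.4/(1−0.11) = 1.5730 K.
Change = 1.5730 − 1.9718 = -0.40 K.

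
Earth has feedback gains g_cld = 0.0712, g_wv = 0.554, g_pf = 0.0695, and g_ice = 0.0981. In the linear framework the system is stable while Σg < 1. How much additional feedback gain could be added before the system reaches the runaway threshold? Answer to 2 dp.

0.21

Current total gain = 0.0712 + 0.554 + 0.0695 + 0.0981 = 0.7928.
Margin to runaway = 1 − 0.7928 = 0.21.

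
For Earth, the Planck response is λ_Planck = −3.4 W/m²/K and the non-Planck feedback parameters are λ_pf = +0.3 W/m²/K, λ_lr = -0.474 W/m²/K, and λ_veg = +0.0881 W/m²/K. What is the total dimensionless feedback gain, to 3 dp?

Convert to gains: g_pf = 0.3/3.4 = 0.08824; g_lr = -0.474/3.4 = -0.1394; g_veg = 0.0881/3.4 = 0.02591.
Total gain g = -0.02525.

-0.025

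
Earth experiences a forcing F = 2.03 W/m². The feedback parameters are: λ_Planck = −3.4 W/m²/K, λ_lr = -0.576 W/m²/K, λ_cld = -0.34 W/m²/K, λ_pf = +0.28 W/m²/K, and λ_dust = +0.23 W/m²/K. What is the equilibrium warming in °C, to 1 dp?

Net feedback parameter λ = (−3.4) + (-0.576) + (-0.34) + (+0.28) + (+0.23) = -3.806 W/m²/K.
ΔT = −F/λ = −2.03/(-3.806) = 0.5 °C.

0.5 °C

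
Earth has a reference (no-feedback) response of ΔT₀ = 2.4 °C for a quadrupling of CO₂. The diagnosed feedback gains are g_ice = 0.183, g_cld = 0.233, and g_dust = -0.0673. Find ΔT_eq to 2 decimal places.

3.68 °C

Total gain g = 0.183 + 0.233 − 0.0673 = 0.3487.
Amplification A = 1/(1 − 0.3487) = 1.535.
ΔT = 2.4 × 1.535 = 3.68 °C.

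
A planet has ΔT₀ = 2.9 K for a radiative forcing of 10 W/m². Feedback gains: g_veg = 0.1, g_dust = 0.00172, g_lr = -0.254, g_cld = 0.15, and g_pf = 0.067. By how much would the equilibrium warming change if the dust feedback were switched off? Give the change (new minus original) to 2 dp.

Original: g = 0.06472, ΔT = 2.9/(1−0.06472) = 3.1007 K.
Without dust: g' = 0.063, ΔT' = 2.9/(1−0.063) = 3.0950 K.
Change = 3.0950 − 3.1007 = -0.01 K.

-0.01 K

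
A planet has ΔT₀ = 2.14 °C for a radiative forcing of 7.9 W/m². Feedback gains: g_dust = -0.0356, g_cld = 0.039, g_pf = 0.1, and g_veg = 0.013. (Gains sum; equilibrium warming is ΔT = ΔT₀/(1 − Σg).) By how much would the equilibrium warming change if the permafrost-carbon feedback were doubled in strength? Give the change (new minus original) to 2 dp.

0.31 °C

Original: g = 0.1164, ΔT = 2.14/(1−0.1164) = 2.4219 °C.
With doubled permafrost-carbon: g' = 0.2164, ΔT' = 2.14/(1−0.2164) = 2.7310 °C.
Change = 2.7310 − 2.4219 = 0.31 °C.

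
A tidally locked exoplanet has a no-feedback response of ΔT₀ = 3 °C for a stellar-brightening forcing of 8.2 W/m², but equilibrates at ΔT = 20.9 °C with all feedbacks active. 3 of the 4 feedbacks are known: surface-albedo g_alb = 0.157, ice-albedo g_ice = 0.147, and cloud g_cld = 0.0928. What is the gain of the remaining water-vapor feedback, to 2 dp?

Amplification A = ΔT/ΔT₀ = 20.9/3 = 6.967.
Total gain g = 1 − 1/A = 1 − 1/6.967 = 0.8565.
Known gains sum to 0.157 + 0.147 + 0.0928 = 0.3968.
g_wv = 0.8565 − 0.3968 = 0.46.

0.46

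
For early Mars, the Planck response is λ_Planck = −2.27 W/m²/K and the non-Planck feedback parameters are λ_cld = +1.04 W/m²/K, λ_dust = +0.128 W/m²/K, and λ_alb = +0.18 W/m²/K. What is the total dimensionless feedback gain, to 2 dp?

0.59

Convert to gains: g_cld = 1.04/2.27 = 0.4581; g_dust = 0.128/2.27 = 0.05639; g_alb = 0.18/2.27 = 0.0793.
Total gain g = 0.59379.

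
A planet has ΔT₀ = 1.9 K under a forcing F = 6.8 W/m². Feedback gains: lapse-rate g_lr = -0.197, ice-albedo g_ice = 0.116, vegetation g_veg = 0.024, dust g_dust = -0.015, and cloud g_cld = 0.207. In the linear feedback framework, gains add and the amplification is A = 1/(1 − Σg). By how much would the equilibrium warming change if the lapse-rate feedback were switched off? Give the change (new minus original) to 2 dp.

0.65 K

Original: g = 0.135, ΔT = 1.9/(1−0.135) = 2.1965 K.
Without lapse-rate: g' = 0.332, ΔT' = 1.9/(1−0.332) = 2.8443 K.
Change = 2.8443 − 2.1965 = 0.65 K.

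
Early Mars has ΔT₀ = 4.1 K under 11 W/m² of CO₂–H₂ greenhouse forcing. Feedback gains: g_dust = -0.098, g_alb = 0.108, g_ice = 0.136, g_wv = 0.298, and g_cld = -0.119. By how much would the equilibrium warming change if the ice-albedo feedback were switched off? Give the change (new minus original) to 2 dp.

-1.02 K

Original: g = 0.325, ΔT = 4.1/(1−0.325) = 6.0741 K.
Without ice-albedo: g' = 0.189, ΔT' = 4.1/(1−0.189) = 5.0555 K.
Change = 5.0555 − 6.0741 = -1.02 K.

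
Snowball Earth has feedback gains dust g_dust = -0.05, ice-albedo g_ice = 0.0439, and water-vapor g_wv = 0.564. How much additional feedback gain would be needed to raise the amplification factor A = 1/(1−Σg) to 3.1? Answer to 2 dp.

0.12

Current total gain = 0.5579.
Target gain for A = 3.1: g* = 1 − 1/3.1 = 0.6774.
Additional gain needed = 0.6774 − 0.5579 = 0.12.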